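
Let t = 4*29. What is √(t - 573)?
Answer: I*√457 ≈ 21.378*I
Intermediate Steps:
t = 116
√(t - 573) = √(116 - 573) = √(-457) = I*√457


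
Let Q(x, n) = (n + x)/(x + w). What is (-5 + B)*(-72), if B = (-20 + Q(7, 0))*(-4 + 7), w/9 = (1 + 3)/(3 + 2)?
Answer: 324720/71 ≈ 4573.5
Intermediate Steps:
w = 36/5 (w = 9*((1 + 3)/(3 + 2)) = 9*(4/5) = 36/5 ≈ 7.2000)
Q(x, n) = (n + x)/(36/5 + x) (Q(x, n) = (n + x)/(x + 36/5) = (n + x)/(36/5 + x))
B = -4155/71 (B = (-20 + 5*(0 + 7)/(36 + 5*7))*(-4 + 7) = (-20 + 5*7/(36 + 35))*3 = (-20 + 5*7/71)*3 = (-20 + 5*(1/71)*7)*3 = (-20 + 35/71)*3 = -1385/71*3 = -4155/71 ≈ -58.521)
(-5 + B)*(-72) = (-5 - 4155/71)*(-72) = -4510/71*(-72) = 324720/71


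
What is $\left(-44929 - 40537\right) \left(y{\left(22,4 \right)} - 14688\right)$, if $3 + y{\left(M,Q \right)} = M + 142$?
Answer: $1241564582$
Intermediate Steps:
$y{\left(M,Q \right)} = 139 + M$ ($y{\left(M,Q \right)} = -3 + \left(M + 142\right) = -3 + \left(142 + M\right) = 139 + M$)
$\left(-44929 - 40537\right) \left(y{\left(22,4 \right)} - 14688\right) = \left(-44929 - 40537\right) \left(\left(139 + 22\right) - 14688\right) = - 85466 \left(161 - 14688\right) = \left(-85466\right) \left(-14527\right) = 1241564582$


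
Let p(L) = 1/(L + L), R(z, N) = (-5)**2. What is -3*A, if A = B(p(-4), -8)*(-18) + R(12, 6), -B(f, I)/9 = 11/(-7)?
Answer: 4821/7 ≈ 688.71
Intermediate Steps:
R(z, N) = 25
p(L) = 1/(2*L)
B(f, I) = 99/7 (B(f, I) = -99/(-7) = -99*(-1)/7 = -9*(-11/7) = 99/7)
A = -1607/7 (A = (99/7)*(-18) + 25 = -1782/7 + 25 = -1607/7 ≈ -229.57)
-3*A = -3*(-1607/7) = 4821/7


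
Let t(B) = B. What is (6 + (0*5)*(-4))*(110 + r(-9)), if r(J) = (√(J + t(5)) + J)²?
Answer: 1122 - 216*I ≈ 1122.0 - 216.0*I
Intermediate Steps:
r(J) = (J + √(5 + J))² (r(J) = (√(J + 5) + J)² = (√(5 + J) + J)² = (J + √(5 + J))²)
(6 + (0*5)*(-4))*(110 + r(-9)) = (6 + (0*5)*(-4))*(110 + (-9 + √(5 - 9))²) = (6 + 0*(-4))*(110 + (-9 + √(-4))²) = (6 + 0)*(110 + (-9 + 2*I)²) = 6*(110 + (-9 + 2*I)²) = 660 + 6*(-9 + 2*I)²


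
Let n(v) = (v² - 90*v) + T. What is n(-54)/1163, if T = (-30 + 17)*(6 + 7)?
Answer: 7607/1163 ≈ 6.5408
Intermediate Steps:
T = -169 (T = -13*13 = -169)
n(v) = -169 + v² - 90*v (n(v) = (v² - 90*v) - 169 = -169 + v² - 90*v)
n(-54)/1163 = (-169 + (-54)² - 90*(-54))/1163 = (-169 + 2916 + 4860)*(1/1163) = 7607*(1/1163) = 7607/1163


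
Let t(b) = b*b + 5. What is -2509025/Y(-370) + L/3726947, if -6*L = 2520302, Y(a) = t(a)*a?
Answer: -477063337231/7551517649718 ≈ -0.063174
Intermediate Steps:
t(b) = 5 + b**2 (t(b) = b**2 + 5 = 5 + b**2)
Y(a) = a*(5 + a**2) (Y(a) = (5 + a**2)*a = a*(5 + a**2))
L = -1260151/3 (L = -1/6*2520302 = -1260151/3 ≈ -4.2005e+5)
-2509025/Y(-370) + L/3726947 = -2509025*(-1/(370*(5 + (-370)**2))) - 1260151/3/3726947 = -2509025*(-1/(370*(5 + 136900))) - 1260151/3*1/3726947 = -2509025/((-370*136905)) - 1260151/11180841 = -2509025/(-50654850) - 1260151/11180841 = -2509025*(-1/50654850) - 1260151/11180841 = 100361/2026194 - 1260151/11180841 = -477063337231/7551517649718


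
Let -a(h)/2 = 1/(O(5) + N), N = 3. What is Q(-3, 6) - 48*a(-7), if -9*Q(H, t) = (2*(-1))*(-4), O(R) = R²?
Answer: 160/63 ≈ 2.5397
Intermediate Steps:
Q(H, t) = -8/9 (Q(H, t) = -2*(-1)*(-4)/9 = -(-2)*(-4)/9 = -⅑*8 = -8/9)
a(h) = -1/14 (a(h) = -2/(5² + 3) = -2/(25 + 3) = -2/28 = -2*1/28 = -1/14)
Q(-3, 6) - 48*a(-7) = -8/9 - 48*(-1/14) = -8/9 + 24/7 = 160/63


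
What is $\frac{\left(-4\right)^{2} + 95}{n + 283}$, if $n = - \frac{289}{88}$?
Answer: $\frac{3256}{8205} \approx 0.39683$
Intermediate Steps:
$n = - \frac{289}{88}$ ($n = \left(-289\right) \frac{1}{88} = - \frac{289}{88} \approx -3.2841$)
$\frac{\left(-4\right)^{2} + 95}{n + 283} = \frac{\left(-4\right)^{2} + 95}{- \frac{289}{88} + 283} = \frac{16 + 95}{\frac{24615}{88}} = 111 \cdot \frac{88}{24615} = \frac{3256}{8205}$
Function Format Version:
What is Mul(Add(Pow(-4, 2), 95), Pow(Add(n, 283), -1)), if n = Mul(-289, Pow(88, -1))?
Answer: Rational(3256, 8205) ≈ 0.39683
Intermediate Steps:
n = Rational(-289, 88) (n = Mul(-289, Rational(1, 88)) = Rational(-289, 88) ≈ -3.2841)
Mul(Add(Pow(-4, 2), 95), Pow(Add(n, 283), -1)) = Mul(Add(Pow(-4, 2), 95), Pow(Add(Rational(-289, 88), 283), -1)) = Mul(Add(16, 95), Pow(Rational(24615, 88), -1)) = Mul(111, Rational(88, 24615)) = Rational(3256, 8205)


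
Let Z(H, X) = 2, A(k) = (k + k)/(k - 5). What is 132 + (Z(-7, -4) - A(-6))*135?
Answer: 2802/11 ≈ 254.73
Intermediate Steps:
A(k) = 2*k/(-5 + k) (A(k) = (2*k)/(-5 + k) = 2*k/(-5 + k))
132 + (Z(-7, -4) - A(-6))*135 = 132 + (2 - 2*(-6)/(-5 - 6))*135 = 132 + (2 - 2*(-6)/(-11))*135 = 132 + (2 - 2*(-6)*(-1)/11)*135 = 132 + (2 - 1*12/11)*135 = 132 + (2 - 12/11)*135 = 132 + (10/11)*135 = 132 + 1350/11 = 2802/11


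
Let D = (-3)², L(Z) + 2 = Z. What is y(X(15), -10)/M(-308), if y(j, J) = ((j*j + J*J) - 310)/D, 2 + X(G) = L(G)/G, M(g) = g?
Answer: 46961/623700 ≈ 0.075294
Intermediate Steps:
L(Z) = -2 + Z
D = 9
X(G) = -2 + (-2 + G)/G
y(j, J) = -310/9 + J²/9 + j²/9 (y(j, J) = ((j*j + J*J) - 310)/9 = ((j² + J²) - 310)*(⅑) = ((J² + j²) - 310)*(⅑) = (-310 + J² + j²)*(⅑) = -310/9 + J²/9 + j²/9)
y(X(15), -10)/M(-308) = (-310/9 + (⅑)*(-10)² + ((-2 - 1*15)/15)²/9)/(-308) = (-310/9 + (⅑)*100 + ((-2 - 15)/15)²/9)*(-1/308) = (-310/9 + 100/9 + ((1/15)*(-17))²/9)*(-1/308) = (-310/9 + 100/9 + (-17/15)²/9)*(-1/308) = (-310/9 + 100/9 + (⅑)*(289/225))*(-1/308) = (-310/9 + 100/9 + 289/2025)*(-1/308) = -46961/2025*(-1/308) = 46961/623700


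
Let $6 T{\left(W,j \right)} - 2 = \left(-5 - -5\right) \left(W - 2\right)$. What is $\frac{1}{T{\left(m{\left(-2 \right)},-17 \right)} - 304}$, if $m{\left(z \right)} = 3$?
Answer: $- \frac{3}{911} \approx -0.0032931$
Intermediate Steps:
$T{\left(W,j \right)} = \frac{1}{3}$ ($T{\left(W,j \right)} = \frac{1}{3} + \frac{\left(-5 - -5\right) \left(W - 2\right)}{6} = \frac{1}{3} + \frac{\left(-5 + 5\right) \left(-2 + W\right)}{6} = \frac{1}{3} + \frac{0 \left(-2 + W\right)}{6} = \frac{1}{3} + \frac{1}{6} \cdot 0 = \frac{1}{3} + 0 = \frac{1}{3}$)
$\frac{1}{T{\left(m{\left(-2 \right)},-17 \right)} - 304} = \frac{1}{\frac{1}{3} - 304} = \frac{1}{- \frac{911}{3}} = - \frac{3}{911}$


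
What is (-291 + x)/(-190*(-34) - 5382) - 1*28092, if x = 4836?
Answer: -30278631/1078 ≈ -28088.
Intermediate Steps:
(-291 + x)/(-190*(-34) - 5382) - 1*28092 = (-291 + 4836)/(-190*(-34) - 5382) - 1*28092 = 4545/(6460 - 5382) - 28092 = 4545/1078 - 28092 = -30278631/1078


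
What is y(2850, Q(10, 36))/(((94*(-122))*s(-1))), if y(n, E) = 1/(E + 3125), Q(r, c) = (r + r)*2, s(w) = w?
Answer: 1/36296220 ≈ 2.7551e-8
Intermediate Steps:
Q(r, c) = 4*r (Q(r, c) = (2*r)*2 = 4*r)
y(n, E) = 1/(3125 + E)
y(2850, Q(10, 36))/(((94*(-122))*s(-1))) = 1/((3125 + 4*10)*(((94*(-122))*(-1)))) = 1/((3125 + 40)*((-11468*(-1)))) = 1/(3165*11468) = (1/3165)*(1/11468) = 1/36296220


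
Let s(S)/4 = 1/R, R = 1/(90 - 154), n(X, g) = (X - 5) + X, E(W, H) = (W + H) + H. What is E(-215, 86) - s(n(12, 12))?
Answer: 213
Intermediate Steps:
E(W, H) = W + 2*H (E(W, H) = (H + W) + H = W + 2*H)
n(X, g) = -5 + 2*X (n(X, g) = (-5 + X) + X = -5 + 2*X)
R = -1/64 (R = 1/(-64) = -1/64 ≈ -0.015625)
s(S) = -256 (s(S) = 4/(-1/64) = 4*(-64) = -256)
E(-215, 86) - s(n(12, 12)) = (-215 + 2*86) - 1*(-256) = (-215 + 172) + 256 = -43 + 256 = 213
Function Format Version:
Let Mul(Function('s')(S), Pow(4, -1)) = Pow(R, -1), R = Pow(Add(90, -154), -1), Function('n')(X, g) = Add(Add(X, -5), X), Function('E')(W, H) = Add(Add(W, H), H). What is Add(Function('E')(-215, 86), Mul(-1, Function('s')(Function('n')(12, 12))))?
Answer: 213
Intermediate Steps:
Function('E')(W, H) = Add(W, Mul(2, H)) (Function('E')(W, H) = Add(Add(H, W), H) = Add(W, Mul(2, H)))
Function('n')(X, g) = Add(-5, Mul(2, X)) (Function('n')(X, g) = Add(Add(-5, X), X) = Add(-5, Mul(2, X)))
R = Rational(-1, 64) (R = Pow(-64, -1) = Rational(-1, 64) ≈ -0.015625)
Function('s')(S) = -256 (Function('s')(S) = Mul(4, Pow(Rational(-1, 64), -1)) = Mul(4, -64) = -256)
Add(Function('E')(-215, 86), Mul(-1, Function('s')(Function('n')(12, 12)))) = Add(Add(-215, Mul(2, 86)), Mul(-1, -256)) = Add(Add(-215, 172), 256) = Add(-43, 256) = 213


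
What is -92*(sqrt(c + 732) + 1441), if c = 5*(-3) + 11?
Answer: -132572 - 184*sqrt(182) ≈ -1.3505e+5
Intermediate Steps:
c = -4 (c = -15 + 11 = -4)
-92*(sqrt(c + 732) + 1441) = -92*(sqrt(-4 + 732) + 1441) = -92*(sqrt(728) + 1441) = -92*(2*sqrt(182) + 1441) = -92*(1441 + 2*sqrt(182)) = -132572 - 184*sqrt(182)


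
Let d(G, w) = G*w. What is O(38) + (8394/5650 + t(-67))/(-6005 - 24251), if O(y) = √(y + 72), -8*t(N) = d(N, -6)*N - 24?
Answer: -38094963/341892800 + √110 ≈ 10.377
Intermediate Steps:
t(N) = 3 + 3*N²/4 (t(N) = -((N*(-6))*N - 24)/8 = -((-6*N)*N - 24)/8 = -(-6*N² - 24)/8 = -(-24 - 6*N²)/8 = 3 + 3*N²/4)
O(y) = √(72 + y)
O(38) + (8394/5650 + t(-67))/(-6005 - 24251) = √(72 + 38) + (8394/5650 + (3 + (¾)*(-67)²))/(-6005 - 24251) = √110 + (8394*(1/5650) + (3 + (¾)*4489))/(-30256) = √110 + (4197/2825 + (3 + 13467/4))*(-1/30256) = √110 + (4197/2825 + 13479/4)*(-1/30256) = √110 + (38094963/11300)*(-1/30256) = √110 - 38094963/341892800 = -38094963/341892800 + √110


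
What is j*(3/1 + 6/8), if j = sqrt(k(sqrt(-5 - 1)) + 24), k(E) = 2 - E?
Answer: 15*sqrt(26 - I*sqrt(6))/4 ≈ 19.142 - 0.89972*I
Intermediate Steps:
j = sqrt(26 - I*sqrt(6)) (j = sqrt((2 - sqrt(-5 - 1)) + 24) = sqrt((2 - sqrt(-6)) + 24) = sqrt((2 - I*sqrt(6)) + 24) = sqrt(26 - I*sqrt(6)) ≈ 5.1047 - 0.23993*I)
j*(3/1 + 6/8) = sqrt(26 - I*sqrt(6))*(3/1 + 6/8) = sqrt(26 - I*sqrt(6))*(3*1 + 6*(1/8)) = sqrt(26 - I*sqrt(6))*(3 + 3/4) = sqrt(26 - I*sqrt(6))*(15/4) = 15*sqrt(26 - I*sqrt(6))/4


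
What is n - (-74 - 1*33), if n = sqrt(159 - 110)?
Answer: 114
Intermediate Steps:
n = 7 (n = sqrt(49) = 7)
n - (-74 - 1*33) = 7 - (-74 - 1*33) = 7 - (-74 - 33) = 7 - 1*(-107) = 7 + 107 = 114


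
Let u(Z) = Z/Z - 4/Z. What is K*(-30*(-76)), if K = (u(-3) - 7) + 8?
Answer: 7600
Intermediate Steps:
u(Z) = 1 - 4/Z
K = 10/3 (K = ((-4 - 3)/(-3) - 7) + 8 = (-⅓*(-7) - 7) + 8 = (7/3 - 7) + 8 = -14/3 + 8 = 10/3 ≈ 3.3333)
K*(-30*(-76)) = 10*(-30*(-76))/3 = (10/3)*2280 = 7600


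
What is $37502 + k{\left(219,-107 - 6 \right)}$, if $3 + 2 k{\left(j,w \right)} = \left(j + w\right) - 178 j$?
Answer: $\frac{36125}{2} \approx 18063.0$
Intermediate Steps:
$k{\left(j,w \right)} = - \frac{3}{2} + \frac{w}{2} - \frac{177 j}{2}$ ($k{\left(j,w \right)} = - \frac{3}{2} + \frac{\left(j + w\right) - 178 j}{2} = - \frac{3}{2} + \frac{w - 177 j}{2} = - \frac{3}{2} - \left(- \frac{w}{2} + \frac{177 j}{2}\right) = - \frac{3}{2} + \frac{w}{2} - \frac{177 j}{2}$)
$37502 + k{\left(219,-107 - 6 \right)} = 37502 - \left(19383 - \frac{-107 - 6}{2}\right) = 37502 - \frac{38879}{2} = \frac{36125}{2}$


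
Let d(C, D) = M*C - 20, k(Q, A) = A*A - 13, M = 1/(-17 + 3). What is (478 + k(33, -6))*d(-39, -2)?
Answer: -120741/14 ≈ -8624.4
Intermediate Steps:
M = -1/14 (M = 1/(-14) = -1/14 ≈ -0.071429)
k(Q, A) = -13 + A**2 (k(Q, A) = A**2 - 13 = -13 + A**2)
d(C, D) = -20 - C/14 (d(C, D) = -C/14 - 20 = -20 - C/14)
(478 + k(33, -6))*d(-39, -2) = (478 + (-13 + (-6)**2))*(-20 - 1/14*(-39)) = (478 + (-13 + 36))*(-20 + 39/14) = (478 + 23)*(-241/14) = 501*(-241/14) = -120741/14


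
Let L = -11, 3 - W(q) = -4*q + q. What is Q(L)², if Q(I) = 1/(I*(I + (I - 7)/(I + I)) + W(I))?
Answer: 1/6724 ≈ 0.00014872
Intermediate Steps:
W(q) = 3 + 3*q (W(q) = 3 - (-4*q + q) = 3 - (-3)*q = 3 + 3*q)
Q(I) = 1/(3 + 3*I + I*(I + (-7 + I)/(2*I))) (Q(I) = 1/(I*(I + (I - 7)/(I + I)) + (3 + 3*I)) = 1/(I*(I + (-7 + I)/((2*I))) + (3 + 3*I)) = 1/(I*(I + (-7 + I)*(1/(2*I))) + (3 + 3*I)) = 1/(I*(I + (-7 + I)/(2*I)) + (3 + 3*I)) = 1/(3 + 3*I + I*(I + (-7 + I)/(2*I))))
Q(L)² = (2/(-1 + 2*(-11)² + 7*(-11)))² = (2/(-1 + 2*121 - 77))² = (2/(-1 + 242 - 77))² = (2/164)² = (2*(1/164))² = (1/82)² = 1/6724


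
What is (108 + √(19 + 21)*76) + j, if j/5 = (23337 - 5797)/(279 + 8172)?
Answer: 1000408/8451 + 152*√10 ≈ 599.04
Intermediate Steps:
j = 87700/8451 (j = 5*((23337 - 5797)/(279 + 8172)) = 5*(17540/8451) = 87700/8451 ≈ 10.377)
(108 + √(19 + 21)*76) + j = (108 + √(19 + 21)*76) + 87700/8451 = (108 + √40*76) + 87700/8451 = (108 + (2*√10)*76) + 87700/8451 = (108 + 152*√10) + 87700/8451 = 1000408/8451 + 152*√10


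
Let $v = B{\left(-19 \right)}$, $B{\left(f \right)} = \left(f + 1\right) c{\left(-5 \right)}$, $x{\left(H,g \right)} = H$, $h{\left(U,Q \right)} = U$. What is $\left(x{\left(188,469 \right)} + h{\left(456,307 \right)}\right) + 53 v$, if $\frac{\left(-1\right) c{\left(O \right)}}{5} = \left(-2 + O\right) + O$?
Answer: $-56596$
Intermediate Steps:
$c{\left(O \right)} = 10 - 10 O$ ($c{\left(O \right)} = - 5 \left(\left(-2 + O\right) + O\right) = - 5 \left(-2 + 2 O\right) = 10 - 10 O$)
$B{\left(f \right)} = 60 + 60 f$ ($B{\left(f \right)} = \left(f + 1\right) \left(10 - -50\right) = \left(1 + f\right) \left(10 + 50\right) = \left(1 + f\right) 60 = 60 + 60 f$)
$v = -1080$ ($v = 60 + 60 \left(-19\right) = 60 - 1140 = -1080$)
$\left(x{\left(188,469 \right)} + h{\left(456,307 \right)}\right) + 53 v = \left(188 + 456\right) + 53 \left(-1080\right) = 644 - 57240 = -56596$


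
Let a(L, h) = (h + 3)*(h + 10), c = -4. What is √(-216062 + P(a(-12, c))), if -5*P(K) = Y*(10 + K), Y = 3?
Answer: I*√5401610/5 ≈ 464.83*I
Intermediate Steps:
a(L, h) = (3 + h)*(10 + h)
P(K) = -6 - 3*K/5 (P(K) = -3*(10 + K)/5 = -(30 + 3*K)/5 = -6 - 3*K/5)
√(-216062 + P(a(-12, c))) = √(-216062 + (-6 - 3*(30 + (-4)² + 13*(-4))/5)) = √(-216062 + (-6 - 3*(30 + 16 - 52)/5)) = √(-216062 + (-6 - ⅗*(-6))) = √(-216062 + (-6 + 18/5)) = √(-216062 - 12/5) = √(-1080322/5) = I*√5401610/5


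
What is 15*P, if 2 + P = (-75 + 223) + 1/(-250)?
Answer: 109497/50 ≈ 2189.9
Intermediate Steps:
P = 36499/250 (P = -2 + ((-75 + 223) + 1/(-250)) = -2 + (148 - 1/250) = -2 + 36999/250 = 36499/250 ≈ 146.00)
15*P = 15*(36499/250) = 109497/50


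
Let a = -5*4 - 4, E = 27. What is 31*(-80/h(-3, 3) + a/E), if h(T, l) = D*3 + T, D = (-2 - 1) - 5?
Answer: 1736/27 ≈ 64.296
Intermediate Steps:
D = -8 (D = -3 - 5 = -8)
h(T, l) = -24 + T (h(T, l) = -8*3 + T = -24 + T)
a = -24 (a = -20 - 4 = -24)
31*(-80/h(-3, 3) + a/E) = 31*(-80/(-24 - 3) - 24/27) = 31*(-80/(-27) - 24*1/27) = 31*(-80*(-1/27) - 8/9) = 31*(80/27 - 8/9) = 31*(56/27) = 1736/27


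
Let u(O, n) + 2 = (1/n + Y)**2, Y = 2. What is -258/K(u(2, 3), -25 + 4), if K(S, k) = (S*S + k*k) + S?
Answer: -20898/36961 ≈ -0.56541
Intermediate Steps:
u(O, n) = -2 + (2 + 1/n)**2 (u(O, n) = -2 + (1/n + 2)**2 = -2 + (2 + 1/n)**2)
K(S, k) = S + S**2 + k**2 (K(S, k) = (S**2 + k**2) + S = S + S**2 + k**2)
-258/K(u(2, 3), -25 + 4) = -258/((2 + 3**(-2) + 4/3) + (2 + 3**(-2) + 4/3)**2 + (-25 + 4)**2) = -258/((2 + 1/9 + 4*(1/3)) + (2 + 1/9 + 4*(1/3))**2 + (-21)**2) = -258/((2 + 1/9 + 4/3) + (2 + 1/9 + 4/3)**2 + 441) = -258/(31/9 + (31/9)**2 + 441) = -258/(31/9 + 961/81 + 441) = -258/36961/81 = -258*81/36961 = -20898/36961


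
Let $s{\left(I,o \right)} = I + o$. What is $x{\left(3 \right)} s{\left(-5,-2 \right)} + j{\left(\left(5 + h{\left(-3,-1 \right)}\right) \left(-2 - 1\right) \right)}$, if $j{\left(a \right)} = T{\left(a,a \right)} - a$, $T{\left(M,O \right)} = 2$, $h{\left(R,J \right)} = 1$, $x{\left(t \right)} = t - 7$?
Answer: $48$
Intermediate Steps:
$x{\left(t \right)} = -7 + t$
$j{\left(a \right)} = 2 - a$
$x{\left(3 \right)} s{\left(-5,-2 \right)} + j{\left(\left(5 + h{\left(-3,-1 \right)}\right) \left(-2 - 1\right) \right)} = \left(-7 + 3\right) \left(-5 - 2\right) - \left(-2 + \left(5 + 1\right) \left(-2 - 1\right)\right) = \left(-4\right) \left(-7\right) - \left(-2 + 6 \left(-3\right)\right) = 28 + \left(2 - -18\right) = 28 + \left(2 + 18\right) = 28 + 20 = 48$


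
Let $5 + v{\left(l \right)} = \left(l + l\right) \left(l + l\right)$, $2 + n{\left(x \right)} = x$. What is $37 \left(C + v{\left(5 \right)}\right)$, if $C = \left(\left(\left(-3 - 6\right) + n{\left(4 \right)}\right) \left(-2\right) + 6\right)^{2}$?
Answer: $18315$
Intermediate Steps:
$n{\left(x \right)} = -2 + x$
$v{\left(l \right)} = -5 + 4 l^{2}$ ($v{\left(l \right)} = -5 + \left(l + l\right) \left(l + l\right) = -5 + 2 l 2 l = -5 + 4 l^{2}$)
$C = 400$ ($C = \left(\left(\left(-3 - 6\right) + \left(-2 + 4\right)\right) \left(-2\right) + 6\right)^{2} = \left(\left(\left(-3 - 6\right) + 2\right) \left(-2\right) + 6\right)^{2} = \left(\left(-9 + 2\right) \left(-2\right) + 6\right)^{2} = \left(\left(-7\right) \left(-2\right) + 6\right)^{2} = \left(14 + 6\right)^{2} = 20^{2} = 400$)
$37 \left(C + v{\left(5 \right)}\right) = 37 \left(400 - \left(5 - 4 \cdot 5^{2}\right)\right) = 37 \left(400 + \left(-5 + 4 \cdot 25\right)\right) = 37 \left(400 + \left(-5 + 100\right)\right) = 37 \left(400 + 95\right) = 37 \cdot 495 = 18315$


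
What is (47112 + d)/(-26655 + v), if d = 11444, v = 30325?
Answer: 29278/1835 ≈ 15.955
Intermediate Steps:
(47112 + d)/(-26655 + v) = (47112 + 11444)/(-26655 + 30325) = 58556/3670 = 58556*(1/3670) = 29278/1835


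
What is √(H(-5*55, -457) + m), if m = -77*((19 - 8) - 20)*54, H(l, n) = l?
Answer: 11*√307 ≈ 192.74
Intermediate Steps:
m = 37422 (m = -77*(11 - 20)*54 = -77*(-9)*54 = 693*54 = 37422)
√(H(-5*55, -457) + m) = √(-5*55 + 37422) = √(-275 + 37422) = √37147 = 11*√307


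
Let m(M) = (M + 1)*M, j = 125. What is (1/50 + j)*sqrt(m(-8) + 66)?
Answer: 6251*sqrt(122)/50 ≈ 1380.9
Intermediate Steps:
m(M) = M*(1 + M) (m(M) = (1 + M)*M = M*(1 + M))
(1/50 + j)*sqrt(m(-8) + 66) = (1/50 + 125)*sqrt(-8*(1 - 8) + 66) = (1/50 + 125)*sqrt(-8*(-7) + 66) = 6251*sqrt(56 + 66)/50 = 6251*sqrt(122)/50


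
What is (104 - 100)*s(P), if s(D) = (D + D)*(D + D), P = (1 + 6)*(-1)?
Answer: 784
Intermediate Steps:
P = -7 (P = 7*(-1) = -7)
s(D) = 4*D² (s(D) = (2*D)*(2*D) = 4*D²)
(104 - 100)*s(P) = (104 - 100)*(4*(-7)²) = 4*(4*49) = 4*196 = 784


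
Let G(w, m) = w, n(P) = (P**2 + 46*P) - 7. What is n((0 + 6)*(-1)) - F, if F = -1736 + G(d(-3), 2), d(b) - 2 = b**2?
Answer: 1478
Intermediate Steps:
d(b) = 2 + b**2
n(P) = -7 + P**2 + 46*P
F = -1725 (F = -1736 + (2 + (-3)**2) = -1736 + (2 + 9) = -1736 + 11 = -1725)
n((0 + 6)*(-1)) - F = (-7 + ((0 + 6)*(-1))**2 + 46*((0 + 6)*(-1))) - 1*(-1725) = (-7 + (6*(-1))**2 + 46*(6*(-1))) + 1725 = (-7 + (-6)**2 + 46*(-6)) + 1725 = (-7 + 36 - 276) + 1725 = -247 + 1725 = 1478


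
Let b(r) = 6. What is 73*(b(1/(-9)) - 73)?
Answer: -4891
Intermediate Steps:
73*(b(1/(-9)) - 73) = 73*(6 - 73) = 73*(-67) = -4891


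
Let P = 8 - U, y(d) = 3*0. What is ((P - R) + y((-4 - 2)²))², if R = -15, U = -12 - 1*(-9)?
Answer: 676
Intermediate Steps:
U = -3 (U = -12 + 9 = -3)
y(d) = 0
P = 11 (P = 8 - 1*(-3) = 8 + 3 = 11)
((P - R) + y((-4 - 2)²))² = ((11 - 1*(-15)) + 0)² = ((11 + 15) + 0)² = (26 + 0)² = 26² = 676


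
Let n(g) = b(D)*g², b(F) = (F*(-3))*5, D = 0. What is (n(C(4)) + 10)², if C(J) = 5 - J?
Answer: 100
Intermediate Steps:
b(F) = -15*F (b(F) = -3*F*5 = -15*F)
n(g) = 0 (n(g) = (-15*0)*g² = 0*g² = 0)
(n(C(4)) + 10)² = (0 + 10)² = 10² = 100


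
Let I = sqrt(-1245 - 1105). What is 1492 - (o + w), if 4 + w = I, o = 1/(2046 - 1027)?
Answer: 1524423/1019 - 5*I*sqrt(94) ≈ 1496.0 - 48.477*I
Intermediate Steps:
I = 5*I*sqrt(94) (I = sqrt(-2350) = 5*I*sqrt(94) ≈ 48.477*I)
o = 1/1019 ≈ 0.00098135
w = -4 + 5*I*sqrt(94) ≈ -4.0 + 48.477*I
1492 - (o + w) = 1492 - (1/1019 + (-4 + 5*I*sqrt(94))) = 1492 - (-4075/1019 + 5*I*sqrt(94)) = 1492 + (4075/1019 - 5*I*sqrt(94)) = 1524423/1019 - 5*I*sqrt(94)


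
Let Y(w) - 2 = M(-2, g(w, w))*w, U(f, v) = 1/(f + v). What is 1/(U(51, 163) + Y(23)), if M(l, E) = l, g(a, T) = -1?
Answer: -214/9415 ≈ -0.022730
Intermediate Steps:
Y(w) = 2 - 2*w
1/(U(51, 163) + Y(23)) = 1/(1/(51 + 163) + (2 - 2*23)) = 1/(1/214 + (2 - 46)) = 1/(1/214 - 44) = 1/(-9415/214) = -214/9415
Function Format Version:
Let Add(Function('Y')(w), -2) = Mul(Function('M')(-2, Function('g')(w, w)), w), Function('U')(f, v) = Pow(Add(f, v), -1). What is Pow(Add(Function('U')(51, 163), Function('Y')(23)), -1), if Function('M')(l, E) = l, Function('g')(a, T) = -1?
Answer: Rational(-214, 9415) ≈ -0.022730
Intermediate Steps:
Function('Y')(w) = Add(2, Mul(-2, w))
Pow(Add(Function('U')(51, 163), Function('Y')(23)), -1) = Pow(Add(Pow(Add(51, 163), -1), Add(2, Mul(-2, 23))), -1) = Pow(Add(Pow(214, -1), Add(2, -46)), -1) = Pow(Add(Rational(1, 214), -44), -1) = Pow(Rational(-9415, 214), -1) = Rational(-214, 9415)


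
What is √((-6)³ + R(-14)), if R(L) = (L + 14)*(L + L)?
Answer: 6*I*√6 ≈ 14.697*I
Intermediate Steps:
R(L) = 2*L*(14 + L) (R(L) = (14 + L)*(2*L) = 2*L*(14 + L))
√((-6)³ + R(-14)) = √((-6)³ + 2*(-14)*(14 - 14)) = √(-216 + 2*(-14)*0) = √(-216 + 0) = √(-216) = 6*I*√6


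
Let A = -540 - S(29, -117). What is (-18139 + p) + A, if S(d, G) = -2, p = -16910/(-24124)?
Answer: -225273519/12062 ≈ -18676.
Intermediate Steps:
p = 8455/12062 (p = -16910*(-1/24124) = 8455/12062 ≈ 0.70096)
A = -538 (A = -540 - 1*(-2) = -540 + 2 = -538)
(-18139 + p) + A = (-18139 + 8455/12062) - 538 = -218784163/12062 - 538 = -225273519/12062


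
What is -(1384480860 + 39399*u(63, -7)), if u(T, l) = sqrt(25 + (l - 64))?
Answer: -1384480860 - 39399*I*sqrt(46) ≈ -1.3845e+9 - 2.6722e+5*I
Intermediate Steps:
u(T, l) = sqrt(-39 + l) (u(T, l) = sqrt(25 + (-64 + l)) = sqrt(-39 + l))
-(1384480860 + 39399*u(63, -7)) = -(1384480860 + 39399*sqrt(-39 - 7)) = -(1384480860 + 39399*I*sqrt(46)) = -39399*(35140 + I*sqrt(46)) = -1384480860 - 39399*I*sqrt(46)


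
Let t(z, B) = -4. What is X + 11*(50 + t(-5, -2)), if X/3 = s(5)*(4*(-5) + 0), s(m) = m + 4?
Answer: -34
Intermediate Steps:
s(m) = 4 + m
X = -540 (X = 3*((4 + 5)*(4*(-5) + 0)) = 3*(9*(-20 + 0)) = 3*(9*(-20)) = 3*(-180) = -540)
X + 11*(50 + t(-5, -2)) = -540 + 11*(50 - 4) = -540 + 11*46 = -540 + 506 = -34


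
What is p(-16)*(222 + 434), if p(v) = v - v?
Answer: 0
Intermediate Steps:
p(v) = 0
p(-16)*(222 + 434) = 0*(222 + 434) = 0*656 = 0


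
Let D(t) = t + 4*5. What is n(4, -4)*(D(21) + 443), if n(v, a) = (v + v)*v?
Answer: 15488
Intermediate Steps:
D(t) = 20 + t (D(t) = t + 20 = 20 + t)
n(v, a) = 2*v**2 (n(v, a) = (2*v)*v = 2*v**2)
n(4, -4)*(D(21) + 443) = (2*4**2)*((20 + 21) + 443) = (2*16)*(41 + 443) = 32*484 = 15488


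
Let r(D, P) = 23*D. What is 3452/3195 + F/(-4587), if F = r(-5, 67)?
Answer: 5400583/4885155 ≈ 1.1055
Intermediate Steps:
F = -115 (F = 23*(-5) = -115)
3452/3195 + F/(-4587) = 3452/3195 - 115/(-4587) = 3452*(1/3195) - 115*(-1/4587) = 3452/3195 + 115/4587 = 5400583/4885155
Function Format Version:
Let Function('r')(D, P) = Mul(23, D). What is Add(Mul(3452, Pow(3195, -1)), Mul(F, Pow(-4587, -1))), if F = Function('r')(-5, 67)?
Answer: Rational(5400583, 4885155) ≈ 1.1055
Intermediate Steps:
F = -115 (F = Mul(23, -5) = -115)
Add(Mul(3452, Pow(3195, -1)), Mul(F, Pow(-4587, -1))) = Add(Mul(3452, Pow(3195, -1)), Mul(-115, Pow(-4587, -1))) = Add(Mul(3452, Rational(1, 3195)), Mul(-115, Rational(-1, 4587))) = Add(Rational(3452, 3195), Rational(115, 4587)) = Rational(5400583, 4885155)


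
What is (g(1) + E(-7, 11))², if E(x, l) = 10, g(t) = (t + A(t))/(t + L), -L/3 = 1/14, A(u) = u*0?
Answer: 15376/121 ≈ 127.07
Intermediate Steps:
A(u) = 0
L = -3/14 ≈ -0.21429
g(t) = t/(-3/14 + t) (g(t) = (t + 0)/(t - 3/14) = t/(-3/14 + t))
(g(1) + E(-7, 11))² = (14*1/(-3 + 14*1) + 10)² = (14*1/(-3 + 14) + 10)² = (14*1/11 + 10)² = (14*1*(1/11) + 10)² = (14/11 + 10)² = (124/11)² = 15376/121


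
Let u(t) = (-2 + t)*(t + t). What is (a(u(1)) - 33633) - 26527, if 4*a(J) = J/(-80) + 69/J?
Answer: -9626979/160 ≈ -60169.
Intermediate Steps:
u(t) = 2*t*(-2 + t) (u(t) = (-2 + t)*(2*t) = 2*t*(-2 + t))
a(J) = -J/320 + 69/(4*J) (a(J) = (J/(-80) + 69/J)/4 = (J*(-1/80) + 69/J)/4 = (-J/80 + 69/J)/4 = (69/J - J/80)/4 = -J/320 + 69/(4*J))
(a(u(1)) - 33633) - 26527 = ((5520 - (2*1*(-2 + 1))**2)/(320*((2*1*(-2 + 1)))) - 33633) - 26527 = ((5520 - (2*1*(-1))**2)/(320*((2*1*(-1)))) - 33633) - 26527 = ((1/320)*(5520 - 1*(-2)**2)/(-2) - 33633) - 26527 = ((1/320)*(-1/2)*(5520 - 1*4) - 33633) - 26527 = ((1/320)*(-1/2)*(5520 - 4) - 33633) - 26527 = ((1/320)*(-1/2)*5516 - 33633) - 26527 = (-1379/160 - 33633) - 26527 = -5382659/160 - 26527 = -9626979/160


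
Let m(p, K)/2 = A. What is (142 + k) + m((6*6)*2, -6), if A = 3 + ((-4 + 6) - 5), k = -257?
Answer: -115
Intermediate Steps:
A = 0 (A = 3 + (2 - 5) = 3 - 3 = 0)
m(p, K) = 0 (m(p, K) = 2*0 = 0)
(142 + k) + m((6*6)*2, -6) = (142 - 257) + 0 = -115 + 0 = -115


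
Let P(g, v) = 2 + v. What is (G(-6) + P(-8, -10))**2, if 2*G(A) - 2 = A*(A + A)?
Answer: 841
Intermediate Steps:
G(A) = 1 + A**2 (G(A) = 1 + (A*(A + A))/2 = 1 + (A*(2*A))/2 = 1 + (2*A**2)/2 = 1 + A**2)
(G(-6) + P(-8, -10))**2 = ((1 + (-6)**2) + (2 - 10))**2 = ((1 + 36) - 8)**2 = (37 - 8)**2 = 29**2 = 841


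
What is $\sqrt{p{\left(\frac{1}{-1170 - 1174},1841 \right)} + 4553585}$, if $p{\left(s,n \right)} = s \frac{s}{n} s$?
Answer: $\frac{\sqrt{116474663078983932190035414}}{5057536288} \approx 2133.9$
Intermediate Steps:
$p{\left(s,n \right)} = \frac{s^{3}}{n}$ ($p{\left(s,n \right)} = \frac{s^{2}}{n} s = \frac{s^{3}}{n}$)
$\sqrt{p{\left(\frac{1}{-1170 - 1174},1841 \right)} + 4553585} = \sqrt{\frac{\left(\frac{1}{-1170 - 1174}\right)^{3}}{1841} + 4553585} = \sqrt{\frac{\left(\frac{1}{-2344}\right)^{3}}{1841} + 4553585} = \sqrt{\frac{\left(- \frac{1}{2344}\right)^{3}}{1841} + 4553585} = \sqrt{\frac{1}{1841} \left(- \frac{1}{12878723584}\right) + 4553585} = \sqrt{- \frac{1}{23709730118144} + 4553585} = \sqrt{\frac{107964271420028746239}{23709730118144}} = \frac{\sqrt{116474663078983932190035414}}{5057536288}$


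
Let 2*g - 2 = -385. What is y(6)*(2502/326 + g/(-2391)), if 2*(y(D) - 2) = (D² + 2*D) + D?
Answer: 175296619/779466 ≈ 224.89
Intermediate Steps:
g = -383/2 (g = 1 + (½)*(-385) = 1 - 385/2 = -383/2 ≈ -191.50)
y(D) = 2 + D²/2 + 3*D/2 (y(D) = 2 + ((D² + 2*D) + D)/2 = 2 + (D² + 3*D)/2 = 2 + (D²/2 + 3*D/2) = 2 + D²/2 + 3*D/2)
y(6)*(2502/326 + g/(-2391)) = (2 + (½)*6² + (3/2)*6)*(2502/326 - 383/2/(-2391)) = (2 + (½)*36 + 9)*(2502*(1/326) - 383/2*(-1/2391)) = (2 + 18 + 9)*(1251/163 + 383/4782) = 29*(6044711/779466) = 175296619/779466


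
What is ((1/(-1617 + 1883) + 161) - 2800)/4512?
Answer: -233991/400064 ≈ -0.58488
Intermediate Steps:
((1/(-1617 + 1883) + 161) - 2800)/4512 = ((1/266 + 161) - 2800)*(1/4512) = (42827/266 - 2800)*(1/4512) = -701973/266*1/4512 = -233991/400064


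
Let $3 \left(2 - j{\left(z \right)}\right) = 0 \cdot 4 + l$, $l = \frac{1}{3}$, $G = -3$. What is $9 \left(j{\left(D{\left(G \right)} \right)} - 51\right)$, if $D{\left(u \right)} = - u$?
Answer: $-442$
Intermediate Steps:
$l = \frac{1}{3} \approx 0.33333$
$j{\left(z \right)} = \frac{17}{9}$ ($j{\left(z \right)} = 2 - \frac{0 \cdot 4 + \frac{1}{3}}{3} = 2 - \frac{0 + \frac{1}{3}}{3} = 2 - \frac{1}{9} = \frac{17}{9}$)
$9 \left(j{\left(D{\left(G \right)} \right)} - 51\right) = 9 \left(\frac{17}{9} - 51\right) = 9 \left(- \frac{442}{9}\right) = -442$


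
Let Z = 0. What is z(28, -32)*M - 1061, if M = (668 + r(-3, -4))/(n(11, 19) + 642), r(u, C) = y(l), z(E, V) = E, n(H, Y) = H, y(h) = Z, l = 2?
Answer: -674129/653 ≈ -1032.4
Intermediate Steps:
y(h) = 0
r(u, C) = 0
M = 668/653 (M = (668 + 0)/(11 + 642) = 668/653 ≈ 1.0230)
z(28, -32)*M - 1061 = 28*(668/653) - 1061 = 18704/653 - 1061 = -674129/653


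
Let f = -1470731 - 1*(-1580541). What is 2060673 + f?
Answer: 2170483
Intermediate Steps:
f = 109810 (f = -1470731 + 1580541 = 109810)
2060673 + f = 2060673 + 109810 = 2170483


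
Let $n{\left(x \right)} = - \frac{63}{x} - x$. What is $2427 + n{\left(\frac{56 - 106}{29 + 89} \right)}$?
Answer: $\frac{3799753}{1475} \approx 2576.1$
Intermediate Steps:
$n{\left(x \right)} = - x - \frac{63}{x}$
$2427 + n{\left(\frac{56 - 106}{29 + 89} \right)} = 2427 - \left(63 \frac{29 + 89}{56 - 106} + \frac{56 - 106}{29 + 89}\right) = 2427 - \left(- \frac{3717}{25} - \frac{25}{59}\right) = 2427 - \left(- \frac{25}{59} + \frac{63}{- \frac{25}{59}}\right) = 2427 + \left(\frac{25}{59} - - \frac{3717}{25}\right) = 2427 + \left(\frac{25}{59} + \frac{3717}{25}\right) = 2427 + \frac{219928}{1475} = \frac{3799753}{1475}$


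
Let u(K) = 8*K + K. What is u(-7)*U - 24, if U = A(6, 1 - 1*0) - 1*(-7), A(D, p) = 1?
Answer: -528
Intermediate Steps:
u(K) = 9*K
U = 8 (U = 1 - 1*(-7) = 1 + 7 = 8)
u(-7)*U - 24 = (9*(-7))*8 - 24 = -63*8 - 24 = -504 - 24 = -528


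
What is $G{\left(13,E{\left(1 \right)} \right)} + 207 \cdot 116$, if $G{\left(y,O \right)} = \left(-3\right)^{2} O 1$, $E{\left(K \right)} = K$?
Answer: $24021$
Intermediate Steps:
$G{\left(y,O \right)} = 9 O$ ($G{\left(y,O \right)} = 9 O 1 = 9 O$)
$G{\left(13,E{\left(1 \right)} \right)} + 207 \cdot 116 = 9 \cdot 1 + 207 \cdot 116 = 9 + 24012 = 24021$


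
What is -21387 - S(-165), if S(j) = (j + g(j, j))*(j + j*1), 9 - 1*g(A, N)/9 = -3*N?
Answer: -1519257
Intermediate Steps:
g(A, N) = 81 + 27*N (g(A, N) = 81 - (-27)*N = 81 + 27*N)
S(j) = 2*j*(81 + 28*j) (S(j) = (j + (81 + 27*j))*(j + j*1) = (81 + 28*j)*(j + j) = (81 + 28*j)*(2*j) = 2*j*(81 + 28*j))
-21387 - S(-165) = -21387 - 2*(-165)*(81 + 28*(-165)) = -21387 - 2*(-165)*(81 - 4620) = -21387 - 2*(-165)*(-4539) = -21387 - 1*1497870 = -21387 - 1497870 = -1519257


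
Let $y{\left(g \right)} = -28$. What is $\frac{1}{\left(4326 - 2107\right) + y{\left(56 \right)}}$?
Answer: $\frac{1}{2191} \approx 0.00045641$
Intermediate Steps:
$\frac{1}{\left(4326 - 2107\right) + y{\left(56 \right)}} = \frac{1}{\left(4326 - 2107\right) - 28} = \frac{1}{2219 - 28} = \frac{1}{2191}$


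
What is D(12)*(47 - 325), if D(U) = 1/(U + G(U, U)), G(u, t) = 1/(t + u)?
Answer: -6672/289 ≈ -23.087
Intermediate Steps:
D(U) = 1/(U + 1/(2*U)) (D(U) = 1/(U + 1/(U + U)) = 1/(U + 1/(2*U)))
D(12)*(47 - 325) = (2*12/(1 + 2*12²))*(47 - 325) = (2*12/(1 + 2*144))*(-278) = (2*12/(1 + 288))*(-278) = (2*12/289)*(-278) = (2*12*(1/289))*(-278) = (24/289)*(-278) = -6672/289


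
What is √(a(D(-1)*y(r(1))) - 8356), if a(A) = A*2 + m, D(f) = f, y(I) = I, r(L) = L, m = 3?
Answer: I*√8355 ≈ 91.406*I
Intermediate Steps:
a(A) = 3 + 2*A (a(A) = A*2 + 3 = 2*A + 3 = 3 + 2*A)
√(a(D(-1)*y(r(1))) - 8356) = √((3 + 2*(-1*1)) - 8356) = √((3 + 2*(-1)) - 8356) = √((3 - 2) - 8356) = √(1 - 8356) = √(-8355) = I*√8355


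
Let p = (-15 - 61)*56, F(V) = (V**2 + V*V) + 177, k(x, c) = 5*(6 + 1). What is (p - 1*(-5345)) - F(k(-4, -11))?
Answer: -1538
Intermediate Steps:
k(x, c) = 35 (k(x, c) = 5*7 = 35)
F(V) = 177 + 2*V**2 (F(V) = (V**2 + V**2) + 177 = 2*V**2 + 177 = 177 + 2*V**2)
p = -4256 (p = -76*56 = -4256)
(p - 1*(-5345)) - F(k(-4, -11)) = (-4256 - 1*(-5345)) - (177 + 2*35**2) = (-4256 + 5345) - (177 + 2*1225) = 1089 - (177 + 2450) = 1089 - 1*2627 = 1089 - 2627 = -1538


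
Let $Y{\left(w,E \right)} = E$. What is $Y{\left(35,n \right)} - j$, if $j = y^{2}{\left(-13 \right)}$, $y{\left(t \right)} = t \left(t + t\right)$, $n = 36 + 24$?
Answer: $-114184$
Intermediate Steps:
$n = 60$
$y{\left(t \right)} = 2 t^{2}$ ($y{\left(t \right)} = t 2 t = 2 t^{2}$)
$j = 114244$ ($j = \left(2 \left(-13\right)^{2}\right)^{2} = \left(2 \cdot 169\right)^{2} = 338^{2} = 114244$)
$Y{\left(35,n \right)} - j = 60 - 114244 = -114184$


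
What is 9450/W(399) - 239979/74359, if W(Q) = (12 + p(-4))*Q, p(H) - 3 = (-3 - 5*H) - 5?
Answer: -9960853/4238463 ≈ -2.3501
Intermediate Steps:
p(H) = -5 - 5*H (p(H) = 3 + ((-3 - 5*H) - 5) = 3 + (-8 - 5*H) = -5 - 5*H)
W(Q) = 27*Q (W(Q) = (12 + (-5 - 5*(-4)))*Q = (12 + (-5 + 20))*Q = (12 + 15)*Q = 27*Q)
9450/W(399) - 239979/74359 = 9450/((27*399)) - 239979/74359 = 9450/10773 - 239979*1/74359 = 9450*(1/10773) - 239979/74359 = 50/57 - 239979/74359 = -9960853/4238463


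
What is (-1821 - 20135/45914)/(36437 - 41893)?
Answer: 83629529/250506784 ≈ 0.33384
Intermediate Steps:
(-1821 - 20135/45914)/(36437 - 41893) = (-1821 - 20135*1/45914)/(-5456) = (-1821 - 20135/45914)*(-1/5456) = -83629529/45914*(-1/5456) = 83629529/250506784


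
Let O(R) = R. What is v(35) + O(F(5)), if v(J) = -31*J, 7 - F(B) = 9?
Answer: -1087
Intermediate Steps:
F(B) = -2 (F(B) = 7 - 1*9 = 7 - 9 = -2)
v(35) + O(F(5)) = -31*35 - 2 = -1085 - 2 = -1087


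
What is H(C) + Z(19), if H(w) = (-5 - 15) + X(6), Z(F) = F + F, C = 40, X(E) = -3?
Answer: 15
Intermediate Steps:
Z(F) = 2*F
H(w) = -23 (H(w) = (-5 - 15) - 3 = -20 - 3 = -23)
H(C) + Z(19) = -23 + 2*19 = -23 + 38 = 15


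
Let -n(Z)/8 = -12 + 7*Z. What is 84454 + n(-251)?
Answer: 98606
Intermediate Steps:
n(Z) = 96 - 56*Z (n(Z) = -8*(-12 + 7*Z) = 96 - 56*Z)
84454 + n(-251) = 84454 + (96 - 56*(-251)) = 84454 + (96 + 14056) = 84454 + 14152 = 98606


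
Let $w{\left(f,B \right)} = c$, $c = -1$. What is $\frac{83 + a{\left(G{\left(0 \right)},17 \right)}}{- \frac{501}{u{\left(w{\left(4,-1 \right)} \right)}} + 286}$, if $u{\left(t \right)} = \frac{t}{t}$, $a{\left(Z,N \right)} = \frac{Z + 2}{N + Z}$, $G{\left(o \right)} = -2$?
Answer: $- \frac{83}{215} \approx -0.38605$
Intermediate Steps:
$a{\left(Z,N \right)} = \frac{2 + Z}{N + Z}$
$w{\left(f,B \right)} = -1$
$u{\left(t \right)} = 1$
$\frac{83 + a{\left(G{\left(0 \right)},17 \right)}}{- \frac{501}{u{\left(w{\left(4,-1 \right)} \right)}} + 286} = \frac{83 + \frac{2 - 2}{17 - 2}}{- \frac{501}{1} + 286} = \frac{83 + \frac{1}{15} \cdot 0}{\left(-501\right) 1 + 286} = \frac{83 + \frac{1}{15} \cdot 0}{-501 + 286} = \frac{83 + 0}{-215} = 83 \left(- \frac{1}{215}\right) = - \frac{83}{215}$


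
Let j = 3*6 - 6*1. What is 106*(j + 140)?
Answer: 16112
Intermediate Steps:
j = 12 (j = 18 - 6 = 12)
106*(j + 140) = 106*(12 + 140) = 106*152 = 16112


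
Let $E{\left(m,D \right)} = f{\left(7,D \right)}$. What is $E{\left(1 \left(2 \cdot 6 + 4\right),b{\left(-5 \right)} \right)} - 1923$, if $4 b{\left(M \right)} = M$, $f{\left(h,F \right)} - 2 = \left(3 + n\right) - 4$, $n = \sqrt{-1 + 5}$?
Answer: $-1920$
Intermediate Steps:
$n = 2$ ($n = \sqrt{4} = 2$)
$f{\left(h,F \right)} = 3$ ($f{\left(h,F \right)} = 2 + \left(\left(3 + 2\right) - 4\right) = 2 + \left(5 - 4\right) = 2 + 1 = 3$)
$b{\left(M \right)} = \frac{M}{4}$
$E{\left(m,D \right)} = 3$
$E{\left(1 \left(2 \cdot 6 + 4\right),b{\left(-5 \right)} \right)} - 1923 = 3 - 1923 = -1920$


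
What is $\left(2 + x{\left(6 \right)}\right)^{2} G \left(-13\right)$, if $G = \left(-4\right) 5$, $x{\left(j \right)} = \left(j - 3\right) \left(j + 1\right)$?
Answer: $137540$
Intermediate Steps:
$x{\left(j \right)} = \left(1 + j\right) \left(-3 + j\right)$ ($x{\left(j \right)} = \left(-3 + j\right) \left(1 + j\right) = \left(1 + j\right) \left(-3 + j\right)$)
$G = -20$
$\left(2 + x{\left(6 \right)}\right)^{2} G \left(-13\right) = \left(2 - \left(15 - 36\right)\right)^{2} \left(-20\right) \left(-13\right) = \left(2 - -21\right)^{2} \left(-20\right) \left(-13\right) = \left(2 + 21\right)^{2} \left(-20\right) \left(-13\right) = 23^{2} \left(-20\right) \left(-13\right) = 529 \left(-20\right) \left(-13\right) = \left(-10580\right) \left(-13\right) = 137540$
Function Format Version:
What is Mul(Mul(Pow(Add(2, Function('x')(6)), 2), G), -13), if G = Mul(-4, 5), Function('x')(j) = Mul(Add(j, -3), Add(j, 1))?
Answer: 137540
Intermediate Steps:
Function('x')(j) = Mul(Add(1, j), Add(-3, j)) (Function('x')(j) = Mul(Add(-3, j), Add(1, j)) = Mul(Add(1, j), Add(-3, j)))
G = -20
Mul(Mul(Pow(Add(2, Function('x')(6)), 2), G), -13) = Mul(Mul(Pow(Add(2, Add(-3, Pow(6, 2), Mul(-2, 6))), 2), -20), -13) = Mul(Mul(Pow(Add(2, Add(-3, 36, -12)), 2), -20), -13) = Mul(Mul(Pow(Add(2, 21), 2), -20), -13) = Mul(Mul(Pow(23, 2), -20), -13) = Mul(Mul(529, -20), -13) = Mul(-10580, -13) = 137540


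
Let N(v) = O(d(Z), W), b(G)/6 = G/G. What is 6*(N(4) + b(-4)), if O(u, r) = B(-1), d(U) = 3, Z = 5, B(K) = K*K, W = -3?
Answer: 42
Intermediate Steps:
B(K) = K²
b(G) = 6 (b(G) = 6*(G/G) = 6*1 = 6)
O(u, r) = 1 (O(u, r) = (-1)² = 1)
N(v) = 1
6*(N(4) + b(-4)) = 6*(1 + 6) = 6*7 = 42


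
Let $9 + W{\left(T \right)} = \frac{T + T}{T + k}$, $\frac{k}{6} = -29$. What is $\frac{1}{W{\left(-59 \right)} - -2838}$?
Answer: $\frac{233}{659275} \approx 0.00035342$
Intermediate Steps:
$k = -174$ ($k = 6 \left(-29\right) = -174$)
$W{\left(T \right)} = -9 + \frac{2 T}{-174 + T}$ ($W{\left(T \right)} = -9 + \frac{T + T}{T - 174} = -9 + \frac{2 T}{-174 + T}$)
$\frac{1}{W{\left(-59 \right)} - -2838} = \frac{1}{\frac{1566 - -413}{-174 - 59} - -2838} = \frac{1}{\frac{1566 + 413}{-233} + 2838} = \frac{1}{\left(- \frac{1}{233}\right) 1979 + 2838} = \frac{1}{- \frac{1979}{233} + 2838} = \frac{1}{\frac{659275}{233}} = \frac{233}{659275}$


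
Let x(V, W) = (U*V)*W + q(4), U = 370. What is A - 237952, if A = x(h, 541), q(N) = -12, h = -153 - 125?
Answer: -55885224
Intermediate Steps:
h = -278
x(V, W) = -12 + 370*V*W (x(V, W) = (370*V)*W - 12 = 370*V*W - 12 = -12 + 370*V*W)
A = -55647272 (A = -12 + 370*(-278)*541 = -12 - 55647260 = -55647272)
A - 237952 = -55647272 - 237952 = -55885224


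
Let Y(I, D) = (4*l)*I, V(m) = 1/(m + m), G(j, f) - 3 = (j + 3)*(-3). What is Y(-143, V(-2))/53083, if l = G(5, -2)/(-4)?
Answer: -3003/53083 ≈ -0.056572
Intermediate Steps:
G(j, f) = -6 - 3*j (G(j, f) = 3 + (j + 3)*(-3) = 3 + (3 + j)*(-3) = 3 + (-9 - 3*j) = -6 - 3*j)
l = 21/4 (l = (-6 - 3*5)/(-4) = (-6 - 15)*(-1/4) = -21*(-1/4) = 21/4 ≈ 5.2500)
V(m) = 1/(2*m)
Y(I, D) = 21*I (Y(I, D) = (4*(21/4))*I = 21*I)
Y(-143, V(-2))/53083 = (21*(-143))/53083 = -3003*1/53083 = -3003/53083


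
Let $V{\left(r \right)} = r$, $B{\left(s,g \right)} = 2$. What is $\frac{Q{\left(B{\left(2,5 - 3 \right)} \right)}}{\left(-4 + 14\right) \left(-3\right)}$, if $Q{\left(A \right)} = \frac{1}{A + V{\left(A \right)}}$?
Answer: $- \frac{1}{120} \approx -0.0083333$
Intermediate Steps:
$Q{\left(A \right)} = \frac{1}{2 A}$ ($Q{\left(A \right)} = \frac{1}{A + A} = \frac{1}{2 A}$)
$\frac{Q{\left(B{\left(2,5 - 3 \right)} \right)}}{\left(-4 + 14\right) \left(-3\right)} = \frac{\frac{1}{2} \cdot \frac{1}{2}}{\left(-4 + 14\right) \left(-3\right)} = \frac{\frac{1}{2} \cdot \frac{1}{2}}{10 \left(-3\right)} = \frac{1}{4 \left(-30\right)} = \frac{1}{4} \left(- \frac{1}{30}\right) = - \frac{1}{120}$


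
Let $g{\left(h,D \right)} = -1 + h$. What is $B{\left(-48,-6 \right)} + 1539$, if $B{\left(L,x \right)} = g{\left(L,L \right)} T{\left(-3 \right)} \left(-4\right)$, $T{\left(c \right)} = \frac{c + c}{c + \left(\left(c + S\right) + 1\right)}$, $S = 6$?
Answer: $363$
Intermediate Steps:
$T{\left(c \right)} = \frac{2 c}{7 + 2 c}$ ($T{\left(c \right)} = \frac{c + c}{c + \left(\left(c + 6\right) + 1\right)} = \frac{2 c}{c + \left(\left(6 + c\right) + 1\right)} = \frac{2 c}{c + \left(7 + c\right)} = \frac{2 c}{7 + 2 c}$)
$B{\left(L,x \right)} = -24 + 24 L$ ($B{\left(L,x \right)} = \left(-1 + L\right) 2 \left(-3\right) \frac{1}{7 + 2 \left(-3\right)} \left(-4\right) = \left(-1 + L\right) 2 \left(-3\right) \frac{1}{7 - 6} \left(-4\right) = \left(-1 + L\right) 2 \left(-3\right) 1^{-1} \left(-4\right) = \left(-1 + L\right) 2 \left(-3\right) 1 \left(-4\right) = \left(-1 + L\right) \left(-6\right) \left(-4\right) = \left(6 - 6 L\right) \left(-4\right) = -24 + 24 L$)
$B{\left(-48,-6 \right)} + 1539 = \left(-24 + 24 \left(-48\right)\right) + 1539 = \left(-24 - 1152\right) + 1539 = -1176 + 1539 = 363$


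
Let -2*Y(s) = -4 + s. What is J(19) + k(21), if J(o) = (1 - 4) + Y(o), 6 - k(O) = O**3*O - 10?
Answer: -388951/2 ≈ -1.9448e+5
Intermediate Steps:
Y(s) = 2 - s/2 (Y(s) = -(-4 + s)/2 = 2 - s/2)
k(O) = 16 - O**4 (k(O) = 6 - (O**3*O - 10) = 6 - (O**4 - 10) = 6 - (-10 + O**4) = 6 + (10 - O**4) = 16 - O**4)
J(o) = -1 - o/2 (J(o) = (1 - 4) + (2 - o/2) = -3 + (2 - o/2) = -1 - o/2)
J(19) + k(21) = (-1 - 1/2*19) + (16 - 1*21**4) = (-1 - 19/2) + (16 - 1*194481) = -21/2 + (16 - 194481) = -21/2 - 194465 = -388951/2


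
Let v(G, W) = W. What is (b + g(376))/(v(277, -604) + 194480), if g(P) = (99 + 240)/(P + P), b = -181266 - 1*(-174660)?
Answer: -4967373/145794752 ≈ -0.034071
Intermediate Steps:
b = -6606 (b = -181266 + 174660 = -6606)
g(P) = 339/(2*P) (g(P) = 339/((2*P)) = 339*(1/(2*P)) = 339/(2*P))
(b + g(376))/(v(277, -604) + 194480) = (-6606 + (339/2)/376)/(-604 + 194480) = (-6606 + (339/2)*(1/376))/193876 = (-6606 + 339/752)*(1/193876) = -4967373/752*1/193876 = -4967373/145794752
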